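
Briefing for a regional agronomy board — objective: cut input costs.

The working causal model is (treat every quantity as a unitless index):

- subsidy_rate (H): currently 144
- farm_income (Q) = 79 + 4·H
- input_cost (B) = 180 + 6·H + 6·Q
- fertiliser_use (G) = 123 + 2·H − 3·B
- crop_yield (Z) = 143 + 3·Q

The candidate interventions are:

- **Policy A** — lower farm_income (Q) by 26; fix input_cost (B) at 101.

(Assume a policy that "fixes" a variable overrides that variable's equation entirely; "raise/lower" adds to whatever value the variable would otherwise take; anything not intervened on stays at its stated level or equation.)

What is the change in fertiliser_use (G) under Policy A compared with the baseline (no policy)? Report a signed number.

14619

Baseline:
  H = 144
  Q = 79 + 4·144 = 655
  B = 180 + 6·144 + 6·655 = 4974
  G = 123 + 2·144 − 3·4974 = -14511
Policy A (Q − 26, B := 101):
  H = 144
  Q = 79 + 4·144 (−26 from intervention) = 629
  B = 101
  G = 123 + 2·144 − 3·101 = 108
Change in G: 108 − (-14511) = 14619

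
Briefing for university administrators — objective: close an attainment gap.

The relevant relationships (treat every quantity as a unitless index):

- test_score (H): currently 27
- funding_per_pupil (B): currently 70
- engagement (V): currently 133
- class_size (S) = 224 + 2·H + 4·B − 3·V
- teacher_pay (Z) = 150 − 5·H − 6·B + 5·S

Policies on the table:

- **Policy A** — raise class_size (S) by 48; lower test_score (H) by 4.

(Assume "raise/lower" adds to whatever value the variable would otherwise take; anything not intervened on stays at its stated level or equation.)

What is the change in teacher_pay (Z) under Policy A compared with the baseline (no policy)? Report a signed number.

Baseline:
  H = 27
  B = 70
  V = 133
  S = 224 + 2·27 + 4·70 − 3·133 = 159
  Z = 150 − 5·27 − 6·70 + 5·159 = 390
Policy A (S + 48, H − 4):
  H = 27 − 4 = 23
  B = 70
  V = 133
  S = 224 + 2·23 + 4·70 − 3·133 (+48 from intervention) = 199
  Z = 150 − 5·23 − 6·70 + 5·199 = 610
Change in Z: 610 − 390 = 220

220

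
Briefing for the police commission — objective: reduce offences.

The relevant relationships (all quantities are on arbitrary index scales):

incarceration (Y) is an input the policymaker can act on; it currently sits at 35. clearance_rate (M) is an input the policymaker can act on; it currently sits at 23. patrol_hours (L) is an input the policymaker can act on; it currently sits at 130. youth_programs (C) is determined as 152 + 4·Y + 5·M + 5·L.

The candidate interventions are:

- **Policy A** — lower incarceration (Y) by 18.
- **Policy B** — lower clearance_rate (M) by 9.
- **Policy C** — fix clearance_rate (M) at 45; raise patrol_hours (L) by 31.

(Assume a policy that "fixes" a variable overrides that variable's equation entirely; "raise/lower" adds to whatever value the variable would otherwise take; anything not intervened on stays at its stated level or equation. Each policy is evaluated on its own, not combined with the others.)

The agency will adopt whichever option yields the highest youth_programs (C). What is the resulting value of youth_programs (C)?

1322

Policy A (Y − 18):
  Y = 35 − 18 = 17
  M = 23
  L = 130
  C = 152 + 4·17 + 5·23 + 5·130 = 985
Policy B (M − 9):
  Y = 35
  M = 23 − 9 = 14
  L = 130
  C = 152 + 4·35 + 5·14 + 5·130 = 1012
Policy C (M := 45, L + 31):
  Y = 35
  M = 45
  L = 130 + 31 = 161
  C = 152 + 4·35 + 5·45 + 5·161 = 1322
Comparing — Policy A: C=985, Policy B: C=1012, Policy C: C=1322. Highest is 1322 (Policy C).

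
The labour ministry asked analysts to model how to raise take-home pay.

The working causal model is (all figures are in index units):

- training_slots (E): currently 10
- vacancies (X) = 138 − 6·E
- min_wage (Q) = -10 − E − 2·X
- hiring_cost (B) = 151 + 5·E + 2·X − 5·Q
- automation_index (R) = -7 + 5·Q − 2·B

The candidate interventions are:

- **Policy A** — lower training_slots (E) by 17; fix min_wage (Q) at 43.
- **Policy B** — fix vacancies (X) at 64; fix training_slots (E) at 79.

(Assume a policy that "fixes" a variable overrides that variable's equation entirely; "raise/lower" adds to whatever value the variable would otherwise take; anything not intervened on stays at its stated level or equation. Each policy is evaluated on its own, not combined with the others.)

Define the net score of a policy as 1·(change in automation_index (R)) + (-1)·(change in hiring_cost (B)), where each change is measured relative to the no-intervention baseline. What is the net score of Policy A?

4023

Baseline:
  E = 10
  X = 138 − 6·10 = 78
  Q = -10 − 10 − 2·78 = -176
  B = 151 + 5·10 + 2·78 − 5·(-176) = 1237
  R = -7 + 5·(-176) − 2·1237 = -3361
Policy A (E − 17, Q := 43):
  E = 10 − 17 = -7
  X = 138 − 6·(-7) = 180
  Q = 43
  B = 151 + 5·(-7) + 2·180 − 5·43 = 261
  R = -7 + 5·43 − 2·261 = -314
ΔR = -314 − (-3361) = 3047; ΔB = 261 − 1237 = -976
Score = 1·3047 + (-1)·(-976) = 4023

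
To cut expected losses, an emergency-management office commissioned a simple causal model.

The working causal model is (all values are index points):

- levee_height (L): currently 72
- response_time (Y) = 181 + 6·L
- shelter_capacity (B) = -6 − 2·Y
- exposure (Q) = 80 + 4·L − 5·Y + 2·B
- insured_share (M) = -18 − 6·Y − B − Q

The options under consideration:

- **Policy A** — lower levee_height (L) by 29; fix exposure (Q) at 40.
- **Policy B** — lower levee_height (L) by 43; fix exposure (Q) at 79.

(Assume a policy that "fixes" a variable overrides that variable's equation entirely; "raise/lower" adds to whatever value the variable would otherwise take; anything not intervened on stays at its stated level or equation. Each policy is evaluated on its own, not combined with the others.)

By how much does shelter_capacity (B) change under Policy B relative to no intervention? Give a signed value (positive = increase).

516

Baseline:
  L = 72
  Y = 181 + 6·72 = 613
  B = -6 − 2·613 = -1232
Policy B (L − 43, Q := 79):
  L = 72 − 43 = 29
  Y = 181 + 6·29 = 355
  B = -6 − 2·355 = -716
Change in B: -716 − (-1232) = 516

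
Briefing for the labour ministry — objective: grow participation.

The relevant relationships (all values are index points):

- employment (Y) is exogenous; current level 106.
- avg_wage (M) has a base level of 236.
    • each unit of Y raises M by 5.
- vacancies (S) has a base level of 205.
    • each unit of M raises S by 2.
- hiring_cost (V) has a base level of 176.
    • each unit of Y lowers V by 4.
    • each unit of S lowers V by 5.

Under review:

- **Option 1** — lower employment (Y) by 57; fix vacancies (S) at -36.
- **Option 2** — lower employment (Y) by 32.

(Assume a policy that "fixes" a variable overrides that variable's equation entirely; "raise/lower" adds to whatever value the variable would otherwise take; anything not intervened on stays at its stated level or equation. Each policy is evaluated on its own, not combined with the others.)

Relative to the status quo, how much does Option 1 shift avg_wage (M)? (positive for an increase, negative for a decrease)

Baseline:
  Y = 106
  M = 236 + 5·106 = 766
Option 1 (Y − 57, S := -36):
  Y = 106 − 57 = 49
  M = 236 + 5·49 = 481
Change in M: 481 − 766 = -285

-285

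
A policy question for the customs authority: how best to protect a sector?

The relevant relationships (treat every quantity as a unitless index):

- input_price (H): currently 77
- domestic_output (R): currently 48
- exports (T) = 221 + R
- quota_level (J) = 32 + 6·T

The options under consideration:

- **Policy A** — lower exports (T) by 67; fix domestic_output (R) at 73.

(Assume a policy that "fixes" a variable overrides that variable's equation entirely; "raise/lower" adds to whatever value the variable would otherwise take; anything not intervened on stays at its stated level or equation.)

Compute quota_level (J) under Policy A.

Policy A (T − 67, R := 73):
  R = 73
  T = 221 + 73 (−67 from intervention) = 227
  J = 32 + 6·227 = 1394

1394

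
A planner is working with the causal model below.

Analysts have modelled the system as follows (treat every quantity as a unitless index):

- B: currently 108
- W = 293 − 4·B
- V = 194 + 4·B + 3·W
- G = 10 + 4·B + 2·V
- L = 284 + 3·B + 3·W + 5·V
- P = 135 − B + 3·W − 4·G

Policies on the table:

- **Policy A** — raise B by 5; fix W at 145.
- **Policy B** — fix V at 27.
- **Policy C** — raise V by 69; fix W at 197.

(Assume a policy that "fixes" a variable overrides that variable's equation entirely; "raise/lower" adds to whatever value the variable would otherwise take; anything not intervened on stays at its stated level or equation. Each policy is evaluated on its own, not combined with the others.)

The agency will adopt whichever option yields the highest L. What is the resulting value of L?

7629

Policy A (B + 5, W := 145):
  B = 108 + 5 = 113
  W = 145
  V = 194 + 4·113 + 3·145 = 1081
  L = 284 + 3·113 + 3·145 + 5·1081 = 6463
Policy B (V := 27):
  B = 108
  W = 293 − 4·108 = -139
  V = 27
  L = 284 + 3·108 + 3·(-139) + 5·27 = 326
Policy C (V + 69, W := 197):
  B = 108
  W = 197
  V = 194 + 4·108 + 3·197 (+69 from intervention) = 1286
  L = 284 + 3·108 + 3·197 + 5·1286 = 7629
Comparing — Policy A: L=6463, Policy B: L=326, Policy C: L=7629. Highest is 7629 (Policy C).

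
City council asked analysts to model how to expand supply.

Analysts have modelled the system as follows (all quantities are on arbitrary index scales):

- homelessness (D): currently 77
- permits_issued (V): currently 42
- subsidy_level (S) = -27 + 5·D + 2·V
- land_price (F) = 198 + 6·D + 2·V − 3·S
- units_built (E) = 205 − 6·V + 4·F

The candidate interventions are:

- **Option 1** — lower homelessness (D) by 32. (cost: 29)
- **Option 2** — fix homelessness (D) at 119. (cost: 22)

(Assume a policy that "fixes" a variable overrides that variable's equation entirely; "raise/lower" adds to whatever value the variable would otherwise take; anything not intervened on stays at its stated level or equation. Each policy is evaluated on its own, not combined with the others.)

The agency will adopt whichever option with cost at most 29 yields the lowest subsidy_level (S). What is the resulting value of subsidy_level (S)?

282

Option 1 (D − 32):
  D = 77 − 32 = 45
  V = 42
  S = -27 + 5·45 + 2·42 = 282
Option 2 (D := 119):
  D = 119
  V = 42
  S = -27 + 5·119 + 2·42 = 652
Comparing — Option 1: S=282, Option 2: S=652. Lowest is 282 (Option 1).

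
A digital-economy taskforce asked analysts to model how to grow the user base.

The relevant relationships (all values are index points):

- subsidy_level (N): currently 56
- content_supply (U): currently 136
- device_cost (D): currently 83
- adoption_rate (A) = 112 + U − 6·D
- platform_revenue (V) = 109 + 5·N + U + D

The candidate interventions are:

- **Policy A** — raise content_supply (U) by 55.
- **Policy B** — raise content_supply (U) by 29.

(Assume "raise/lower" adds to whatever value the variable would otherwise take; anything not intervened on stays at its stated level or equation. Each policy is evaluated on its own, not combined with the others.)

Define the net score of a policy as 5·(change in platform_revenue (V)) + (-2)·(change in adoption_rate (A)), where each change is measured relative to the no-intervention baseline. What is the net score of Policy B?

87

Baseline:
  N = 56
  U = 136
  D = 83
  A = 112 + 136 − 6·83 = -250
  V = 109 + 5·56 + 136 + 83 = 608
Policy B (U + 29):
  N = 56
  U = 136 + 29 = 165
  D = 83
  A = 112 + 165 − 6·83 = -221
  V = 109 + 5·56 + 165 + 83 = 637
ΔV = 637 − 608 = 29; ΔA = -221 − (-250) = 29
Score = 5·29 + (-2)·29 = 87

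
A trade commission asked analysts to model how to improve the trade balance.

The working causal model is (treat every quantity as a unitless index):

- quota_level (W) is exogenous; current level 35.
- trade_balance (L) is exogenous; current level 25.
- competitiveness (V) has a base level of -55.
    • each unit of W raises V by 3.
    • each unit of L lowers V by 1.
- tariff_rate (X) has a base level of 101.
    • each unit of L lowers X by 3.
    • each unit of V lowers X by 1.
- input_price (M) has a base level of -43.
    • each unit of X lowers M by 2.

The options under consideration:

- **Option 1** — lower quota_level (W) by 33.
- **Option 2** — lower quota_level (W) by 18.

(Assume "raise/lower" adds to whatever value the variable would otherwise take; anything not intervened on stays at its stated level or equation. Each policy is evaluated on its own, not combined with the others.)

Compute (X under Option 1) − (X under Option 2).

Option 1 (W − 33):
  W = 35 − 33 = 2
  L = 25
  V = -55 + 3·2 − 25 = -74
  X = 101 − 3·25 − (-74) = 100
Option 2 (W − 18):
  W = 35 − 18 = 17
  L = 25
  V = -55 + 3·17 − 25 = -29
  X = 101 − 3·25 − (-29) = 55
X: 100 − 55 = 45

45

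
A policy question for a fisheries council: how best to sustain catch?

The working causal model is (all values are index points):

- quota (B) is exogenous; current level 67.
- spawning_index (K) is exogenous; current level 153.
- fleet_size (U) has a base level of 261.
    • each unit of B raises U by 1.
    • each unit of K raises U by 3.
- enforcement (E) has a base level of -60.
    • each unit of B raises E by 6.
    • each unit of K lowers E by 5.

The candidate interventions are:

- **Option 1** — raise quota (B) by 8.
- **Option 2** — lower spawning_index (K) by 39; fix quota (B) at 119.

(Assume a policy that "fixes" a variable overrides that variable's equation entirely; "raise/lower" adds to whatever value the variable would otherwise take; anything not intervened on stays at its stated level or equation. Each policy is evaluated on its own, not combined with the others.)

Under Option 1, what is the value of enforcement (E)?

Option 1 (B + 8):
  B = 67 + 8 = 75
  K = 153
  E = -60 + 6·75 − 5·153 = -375

-375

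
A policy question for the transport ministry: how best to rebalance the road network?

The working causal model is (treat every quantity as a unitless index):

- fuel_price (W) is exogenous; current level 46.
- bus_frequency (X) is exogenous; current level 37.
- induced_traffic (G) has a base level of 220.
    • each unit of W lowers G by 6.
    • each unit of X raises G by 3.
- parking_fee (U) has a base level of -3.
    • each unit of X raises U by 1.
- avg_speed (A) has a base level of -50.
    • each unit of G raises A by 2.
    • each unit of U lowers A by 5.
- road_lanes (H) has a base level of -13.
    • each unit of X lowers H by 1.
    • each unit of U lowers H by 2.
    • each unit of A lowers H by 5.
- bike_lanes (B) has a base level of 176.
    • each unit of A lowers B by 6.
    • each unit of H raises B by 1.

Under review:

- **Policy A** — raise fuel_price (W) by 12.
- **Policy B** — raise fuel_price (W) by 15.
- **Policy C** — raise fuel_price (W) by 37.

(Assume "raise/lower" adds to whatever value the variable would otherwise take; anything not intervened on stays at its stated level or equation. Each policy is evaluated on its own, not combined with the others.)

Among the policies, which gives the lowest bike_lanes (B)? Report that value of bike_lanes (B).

2852

Policy A (W + 12):
  W = 46 + 12 = 58
  X = 37
  G = 220 − 6·58 + 3·37 = -17
  U = -3 + 37 = 34
  A = -50 + 2·(-17) − 5·34 = -254
  H = -13 − 37 − 2·34 − 5·(-254) = 1152
  B = 176 − 6·(-254) + 1152 = 2852
Policy B (W + 15):
  W = 46 + 15 = 61
  X = 37
  G = 220 − 6·61 + 3·37 = -35
  U = -3 + 37 = 34
  A = -50 + 2·(-35) − 5·34 = -290
  H = -13 − 37 − 2·34 − 5·(-290) = 1332
  B = 176 − 6·(-290) + 1332 = 3248
Policy C (W + 37):
  W = 46 + 37 = 83
  X = 37
  G = 220 − 6·83 + 3·37 = -167
  U = -3 + 37 = 34
  A = -50 + 2·(-167) − 5·34 = -554
  H = -13 − 37 − 2·34 − 5·(-554) = 2652
  B = 176 − 6·(-554) + 2652 = 6152
Comparing — Policy A: B=2852, Policy B: B=3248, Policy C: B=6152. Lowest is 2852 (Policy A).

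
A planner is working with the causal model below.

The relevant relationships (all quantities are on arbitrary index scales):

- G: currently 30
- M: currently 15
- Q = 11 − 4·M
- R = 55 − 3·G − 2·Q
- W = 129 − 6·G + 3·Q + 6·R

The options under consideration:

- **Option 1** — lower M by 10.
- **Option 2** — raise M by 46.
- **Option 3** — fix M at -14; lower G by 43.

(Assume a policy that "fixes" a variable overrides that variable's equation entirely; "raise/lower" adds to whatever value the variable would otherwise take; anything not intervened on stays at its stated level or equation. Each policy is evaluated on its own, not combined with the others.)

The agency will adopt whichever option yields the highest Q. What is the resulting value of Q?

Option 1 (M − 10):
  M = 15 − 10 = 5
  Q = 11 − 4·5 = -9
Option 2 (M + 46):
  M = 15 + 46 = 61
  Q = 11 − 4·61 = -233
Option 3 (M := -14, G − 43):
  M = -14
  Q = 11 − 4·(-14) = 67
Comparing — Option 1: Q=-9, Option 2: Q=-233, Option 3: Q=67. Highest is 67 (Option 3).

67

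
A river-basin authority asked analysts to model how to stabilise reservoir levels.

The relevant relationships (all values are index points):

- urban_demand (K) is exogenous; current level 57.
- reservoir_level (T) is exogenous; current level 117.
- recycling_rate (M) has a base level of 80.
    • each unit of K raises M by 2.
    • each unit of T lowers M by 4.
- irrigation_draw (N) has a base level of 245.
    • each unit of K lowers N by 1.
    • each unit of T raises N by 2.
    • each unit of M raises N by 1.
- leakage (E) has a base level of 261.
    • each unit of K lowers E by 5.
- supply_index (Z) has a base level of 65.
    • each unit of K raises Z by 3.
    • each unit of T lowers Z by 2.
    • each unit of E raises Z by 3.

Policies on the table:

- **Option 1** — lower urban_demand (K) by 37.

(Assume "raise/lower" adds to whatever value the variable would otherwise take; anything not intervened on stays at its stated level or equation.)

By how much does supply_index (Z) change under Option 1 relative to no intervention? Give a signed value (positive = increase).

444

Baseline:
  K = 57
  T = 117
  E = 261 − 5·57 = -24
  Z = 65 + 3·57 − 2·117 + 3·(-24) = -70
Option 1 (K − 37):
  K = 57 − 37 = 20
  T = 117
  E = 261 − 5·20 = 161
  Z = 65 + 3·20 − 2·117 + 3·161 = 374
Change in Z: 374 − (-70) = 444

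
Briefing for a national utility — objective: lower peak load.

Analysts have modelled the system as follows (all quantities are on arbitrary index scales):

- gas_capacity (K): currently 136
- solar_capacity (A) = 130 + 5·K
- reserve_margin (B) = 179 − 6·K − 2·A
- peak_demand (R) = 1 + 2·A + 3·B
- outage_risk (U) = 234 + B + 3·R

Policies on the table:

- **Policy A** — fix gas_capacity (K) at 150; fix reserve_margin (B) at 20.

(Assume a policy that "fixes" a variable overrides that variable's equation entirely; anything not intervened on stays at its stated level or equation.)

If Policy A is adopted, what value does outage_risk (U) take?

5717

Policy A (K := 150, B := 20):
  K = 150
  A = 130 + 5·150 = 880
  B = 20
  R = 1 + 2·880 + 3·20 = 1821
  U = 234 + 20 + 3·1821 = 5717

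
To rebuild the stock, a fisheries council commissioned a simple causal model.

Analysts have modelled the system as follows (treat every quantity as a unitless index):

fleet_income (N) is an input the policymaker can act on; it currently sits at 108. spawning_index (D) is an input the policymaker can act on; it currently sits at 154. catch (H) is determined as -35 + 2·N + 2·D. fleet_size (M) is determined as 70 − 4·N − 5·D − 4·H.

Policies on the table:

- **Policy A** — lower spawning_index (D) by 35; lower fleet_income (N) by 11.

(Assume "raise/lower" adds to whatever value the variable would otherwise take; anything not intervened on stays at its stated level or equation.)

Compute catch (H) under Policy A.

Policy A (D − 35, N − 11):
  N = 108 − 11 = 97
  D = 154 − 35 = 119
  H = -35 + 2·97 + 2·119 = 397

397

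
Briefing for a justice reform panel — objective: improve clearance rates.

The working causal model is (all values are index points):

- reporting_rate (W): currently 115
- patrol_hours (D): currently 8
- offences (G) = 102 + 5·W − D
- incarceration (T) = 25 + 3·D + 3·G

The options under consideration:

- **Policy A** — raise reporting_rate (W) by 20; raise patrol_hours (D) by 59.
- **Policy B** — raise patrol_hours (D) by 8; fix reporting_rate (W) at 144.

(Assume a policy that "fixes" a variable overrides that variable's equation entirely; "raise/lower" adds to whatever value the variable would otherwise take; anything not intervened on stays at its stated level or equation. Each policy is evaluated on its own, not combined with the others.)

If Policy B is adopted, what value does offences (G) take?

Policy B (D + 8, W := 144):
  W = 144
  D = 8 + 8 = 16
  G = 102 + 5·144 − 16 = 806

806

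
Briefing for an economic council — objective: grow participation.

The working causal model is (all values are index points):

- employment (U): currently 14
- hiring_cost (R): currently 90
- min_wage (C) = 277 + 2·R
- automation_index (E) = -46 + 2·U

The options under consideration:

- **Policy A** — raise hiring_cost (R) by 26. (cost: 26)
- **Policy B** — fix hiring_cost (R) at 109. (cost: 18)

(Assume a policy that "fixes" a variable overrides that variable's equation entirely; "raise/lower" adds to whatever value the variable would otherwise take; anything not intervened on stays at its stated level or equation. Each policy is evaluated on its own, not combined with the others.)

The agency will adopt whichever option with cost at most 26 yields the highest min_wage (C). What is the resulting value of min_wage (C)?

Policy A (R + 26):
  R = 90 + 26 = 116
  C = 277 + 2·116 = 509
Policy B (R := 109):
  R = 109
  C = 277 + 2·109 = 495
Comparing — Policy A: C=509, Policy B: C=495. Highest is 509 (Policy A).

509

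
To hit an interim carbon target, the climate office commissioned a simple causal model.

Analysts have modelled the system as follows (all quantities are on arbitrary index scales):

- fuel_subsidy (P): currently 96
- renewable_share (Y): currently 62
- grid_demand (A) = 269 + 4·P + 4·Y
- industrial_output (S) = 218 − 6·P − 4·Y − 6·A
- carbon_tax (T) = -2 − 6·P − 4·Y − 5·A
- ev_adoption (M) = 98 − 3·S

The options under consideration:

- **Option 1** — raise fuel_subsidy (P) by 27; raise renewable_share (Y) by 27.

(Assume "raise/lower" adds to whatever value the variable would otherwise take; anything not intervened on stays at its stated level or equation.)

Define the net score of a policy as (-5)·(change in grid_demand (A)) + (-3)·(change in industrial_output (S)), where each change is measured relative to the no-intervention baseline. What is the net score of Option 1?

3618

Baseline:
  P = 96
  Y = 62
  A = 269 + 4·96 + 4·62 = 901
  S = 218 − 6·96 − 4·62 − 6·901 = -6012
Option 1 (P + 27, Y + 27):
  P = 96 + 27 = 123
  Y = 62 + 27 = 89
  A = 269 + 4·123 + 4·89 = 1117
  S = 218 − 6·123 − 4·89 − 6·1117 = -7578
ΔA = 1117 − 901 = 216; ΔS = -7578 − (-6012) = -1566
Score = (-5)·216 + (-3)·(-1566) = 3618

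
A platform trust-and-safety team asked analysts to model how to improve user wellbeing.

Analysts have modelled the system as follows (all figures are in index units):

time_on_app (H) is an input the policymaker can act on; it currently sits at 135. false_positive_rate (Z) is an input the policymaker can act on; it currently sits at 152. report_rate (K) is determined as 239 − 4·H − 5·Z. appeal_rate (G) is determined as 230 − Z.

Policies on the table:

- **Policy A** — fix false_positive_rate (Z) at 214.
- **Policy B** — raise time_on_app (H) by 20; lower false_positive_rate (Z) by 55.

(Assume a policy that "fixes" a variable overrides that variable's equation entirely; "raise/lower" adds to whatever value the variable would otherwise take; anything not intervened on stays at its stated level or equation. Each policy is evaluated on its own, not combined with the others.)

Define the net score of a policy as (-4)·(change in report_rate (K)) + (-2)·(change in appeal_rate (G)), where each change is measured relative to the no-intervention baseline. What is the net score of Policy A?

1364

Baseline:
  H = 135
  Z = 152
  K = 239 − 4·135 − 5·152 = -1061
  G = 230 − 152 = 78
Policy A (Z := 214):
  H = 135
  Z = 214
  K = 239 − 4·135 − 5·214 = -1371
  G = 230 − 214 = 16
ΔK = -1371 − (-1061) = -310; ΔG = 16 − 78 = -62
Score = (-4)·(-310) + (-2)·(-62) = 1364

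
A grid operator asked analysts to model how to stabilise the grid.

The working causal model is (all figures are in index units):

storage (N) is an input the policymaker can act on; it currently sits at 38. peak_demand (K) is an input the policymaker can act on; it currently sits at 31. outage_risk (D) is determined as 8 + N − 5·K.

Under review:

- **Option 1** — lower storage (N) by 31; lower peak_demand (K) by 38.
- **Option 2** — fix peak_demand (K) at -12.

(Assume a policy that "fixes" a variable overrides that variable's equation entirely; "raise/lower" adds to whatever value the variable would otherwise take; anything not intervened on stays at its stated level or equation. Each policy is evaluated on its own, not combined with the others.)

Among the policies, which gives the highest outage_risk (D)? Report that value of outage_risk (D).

Option 1 (N − 31, K − 38):
  N = 38 − 31 = 7
  K = 31 − 38 = -7
  D = 8 + 7 − 5·(-7) = 50
Option 2 (K := -12):
  N = 38
  K = -12
  D = 8 + 38 − 5·(-12) = 106
Comparing — Option 1: D=50, Option 2: D=106. Highest is 106 (Option 2).

106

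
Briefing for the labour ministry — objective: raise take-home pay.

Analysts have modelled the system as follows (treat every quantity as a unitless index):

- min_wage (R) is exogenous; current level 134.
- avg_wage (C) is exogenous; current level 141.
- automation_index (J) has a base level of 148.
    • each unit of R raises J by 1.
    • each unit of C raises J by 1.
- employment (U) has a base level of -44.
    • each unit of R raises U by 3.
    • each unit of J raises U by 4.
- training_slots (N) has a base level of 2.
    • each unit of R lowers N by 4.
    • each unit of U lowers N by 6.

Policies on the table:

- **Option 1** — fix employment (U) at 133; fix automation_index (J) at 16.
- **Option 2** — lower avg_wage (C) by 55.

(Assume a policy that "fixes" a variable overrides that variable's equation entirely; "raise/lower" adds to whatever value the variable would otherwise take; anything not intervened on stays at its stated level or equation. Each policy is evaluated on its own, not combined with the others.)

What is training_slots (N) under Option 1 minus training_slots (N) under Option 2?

Option 1 (U := 133, J := 16):
  R = 134
  C = 141
  J = 16
  U = 133
  N = 2 − 4·134 − 6·133 = -1332
Option 2 (C − 55):
  R = 134
  C = 141 − 55 = 86
  J = 148 + 134 + 86 = 368
  U = -44 + 3·134 + 4·368 = 1830
  N = 2 − 4·134 − 6·1830 = -11514
N: -1332 − (-11514) = 10182

10182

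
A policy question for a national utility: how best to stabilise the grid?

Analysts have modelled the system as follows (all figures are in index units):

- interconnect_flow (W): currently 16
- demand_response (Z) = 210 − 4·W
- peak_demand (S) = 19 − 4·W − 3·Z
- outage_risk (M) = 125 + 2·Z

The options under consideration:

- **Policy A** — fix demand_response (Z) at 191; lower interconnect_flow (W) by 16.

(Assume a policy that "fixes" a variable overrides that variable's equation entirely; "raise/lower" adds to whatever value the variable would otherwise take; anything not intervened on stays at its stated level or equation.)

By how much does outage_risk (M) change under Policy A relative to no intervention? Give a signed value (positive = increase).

90

Baseline:
  W = 16
  Z = 210 − 4·16 = 146
  M = 125 + 2·146 = 417
Policy A (Z := 191, W − 16):
  W = 16 − 16 = 0
  Z = 191
  M = 125 + 2·191 = 507
Change in M: 507 − 417 = 90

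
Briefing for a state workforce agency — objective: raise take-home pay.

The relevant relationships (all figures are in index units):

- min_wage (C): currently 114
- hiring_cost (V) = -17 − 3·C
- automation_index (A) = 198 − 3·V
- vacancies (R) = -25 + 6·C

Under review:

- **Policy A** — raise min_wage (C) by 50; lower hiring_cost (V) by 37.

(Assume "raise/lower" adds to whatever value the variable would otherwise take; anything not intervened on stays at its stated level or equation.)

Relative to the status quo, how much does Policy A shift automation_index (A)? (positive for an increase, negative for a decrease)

Baseline:
  C = 114
  V = -17 − 3·114 = -359
  A = 198 − 3·(-359) = 1275
Policy A (C + 50, V − 37):
  C = 114 + 50 = 164
  V = -17 − 3·164 (−37 from intervention) = -546
  A = 198 − 3·(-546) = 1836
Change in A: 1836 − 1275 = 561

561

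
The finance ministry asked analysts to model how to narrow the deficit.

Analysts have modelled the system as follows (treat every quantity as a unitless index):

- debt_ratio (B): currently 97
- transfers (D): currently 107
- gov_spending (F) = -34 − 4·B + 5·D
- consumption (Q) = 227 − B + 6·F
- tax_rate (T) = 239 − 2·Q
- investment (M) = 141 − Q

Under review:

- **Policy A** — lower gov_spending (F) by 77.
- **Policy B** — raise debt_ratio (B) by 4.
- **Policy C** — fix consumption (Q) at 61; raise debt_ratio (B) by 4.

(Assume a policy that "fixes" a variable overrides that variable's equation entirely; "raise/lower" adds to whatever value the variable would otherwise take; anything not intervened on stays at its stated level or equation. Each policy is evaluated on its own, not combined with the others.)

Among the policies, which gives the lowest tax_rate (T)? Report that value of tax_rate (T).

Policy A (F − 77):
  B = 97
  D = 107
  F = -34 − 4·97 + 5·107 (−77 from intervention) = 36
  Q = 227 − 97 + 6·36 = 346
  T = 239 − 2·346 = -453
Policy B (B + 4):
  B = 97 + 4 = 101
  D = 107
  F = -34 − 4·101 + 5·107 = 97
  Q = 227 − 101 + 6·97 = 708
  T = 239 − 2·708 = -1177
Policy C (Q := 61, B + 4):
  B = 97 + 4 = 101
  D = 107
  F = -34 − 4·101 + 5·107 = 97
  Q = 61
  T = 239 − 2·61 = 117
Comparing — Policy A: T=-453, Policy B: T=-1177, Policy C: T=117. Lowest is -1177 (Policy B).

-1177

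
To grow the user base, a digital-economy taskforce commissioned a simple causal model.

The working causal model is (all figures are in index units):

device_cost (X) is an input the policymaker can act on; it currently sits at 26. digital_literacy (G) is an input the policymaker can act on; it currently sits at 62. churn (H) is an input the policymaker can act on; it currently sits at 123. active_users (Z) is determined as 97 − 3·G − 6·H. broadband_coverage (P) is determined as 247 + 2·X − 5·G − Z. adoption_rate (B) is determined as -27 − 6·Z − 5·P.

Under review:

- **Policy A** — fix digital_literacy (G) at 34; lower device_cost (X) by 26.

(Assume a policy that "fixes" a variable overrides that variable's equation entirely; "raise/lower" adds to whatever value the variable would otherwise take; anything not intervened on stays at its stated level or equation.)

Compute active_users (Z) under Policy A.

-743

Policy A (G := 34, X − 26):
  G = 34
  H = 123
  Z = 97 − 3·34 − 6·123 = -743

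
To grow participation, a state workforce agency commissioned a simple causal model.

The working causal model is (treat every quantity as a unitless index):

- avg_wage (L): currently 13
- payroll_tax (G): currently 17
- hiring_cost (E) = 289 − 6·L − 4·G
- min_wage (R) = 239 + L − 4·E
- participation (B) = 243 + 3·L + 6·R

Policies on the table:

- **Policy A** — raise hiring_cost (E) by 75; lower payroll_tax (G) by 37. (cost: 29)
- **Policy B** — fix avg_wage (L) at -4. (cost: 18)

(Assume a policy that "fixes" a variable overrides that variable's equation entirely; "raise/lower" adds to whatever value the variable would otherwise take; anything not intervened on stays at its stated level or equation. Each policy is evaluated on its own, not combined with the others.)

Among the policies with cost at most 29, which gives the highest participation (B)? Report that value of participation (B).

Policy A (E + 75, G − 37):
  L = 13
  G = 17 − 37 = -20
  E = 289 − 6·13 − 4·(-20) (+75 from intervention) = 366
  R = 239 + 13 − 4·366 = -1212
  B = 243 + 3·13 + 6·(-1212) = -6990
Policy B (L := -4):
  L = -4
  G = 17
  E = 289 − 6·(-4) − 4·17 = 245
  R = 239 + (-4) − 4·245 = -745
  B = 243 + 3·(-4) + 6·(-745) = -4239
Comparing — Policy A: B=-6990, Policy B: B=-4239. Highest is -4239 (Policy B).

-4239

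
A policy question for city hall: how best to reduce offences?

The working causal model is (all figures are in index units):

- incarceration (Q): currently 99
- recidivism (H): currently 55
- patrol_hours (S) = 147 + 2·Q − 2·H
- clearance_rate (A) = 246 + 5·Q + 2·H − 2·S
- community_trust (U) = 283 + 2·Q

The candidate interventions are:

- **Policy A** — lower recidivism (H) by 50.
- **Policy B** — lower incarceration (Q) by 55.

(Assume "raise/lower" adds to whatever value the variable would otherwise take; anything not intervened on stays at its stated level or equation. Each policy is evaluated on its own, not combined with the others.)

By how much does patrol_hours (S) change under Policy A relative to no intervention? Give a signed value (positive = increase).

Baseline:
  Q = 99
  H = 55
  S = 147 + 2·99 − 2·55 = 235
Policy A (H − 50):
  Q = 99
  H = 55 − 50 = 5
  S = 147 + 2·99 − 2·5 = 335
Change in S: 335 − 235 = 100

100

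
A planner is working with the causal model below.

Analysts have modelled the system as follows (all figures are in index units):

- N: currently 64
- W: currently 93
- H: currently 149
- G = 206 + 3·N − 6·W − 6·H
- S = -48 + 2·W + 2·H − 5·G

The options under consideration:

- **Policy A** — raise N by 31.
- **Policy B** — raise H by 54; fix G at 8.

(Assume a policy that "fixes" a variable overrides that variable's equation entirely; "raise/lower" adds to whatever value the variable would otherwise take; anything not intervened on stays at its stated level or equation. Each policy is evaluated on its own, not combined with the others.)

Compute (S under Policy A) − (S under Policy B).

Policy A (N + 31):
  N = 64 + 31 = 95
  W = 93
  H = 149
  G = 206 + 3·95 − 6·93 − 6·149 = -961
  S = -48 + 2·93 + 2·149 − 5·(-961) = 5241
Policy B (H + 54, G := 8):
  N = 64
  W = 93
  H = 149 + 54 = 203
  G = 8
  S = -48 + 2·93 + 2·203 − 5·8 = 504
S: 5241 − 504 = 4737

4737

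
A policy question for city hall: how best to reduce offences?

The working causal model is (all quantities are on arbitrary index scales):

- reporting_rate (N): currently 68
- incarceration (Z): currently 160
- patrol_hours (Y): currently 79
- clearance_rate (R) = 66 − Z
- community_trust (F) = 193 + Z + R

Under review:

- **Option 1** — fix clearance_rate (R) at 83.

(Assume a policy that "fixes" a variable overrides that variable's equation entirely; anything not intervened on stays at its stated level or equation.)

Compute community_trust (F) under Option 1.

436

Option 1 (R := 83):
  Z = 160
  R = 83
  F = 193 + 160 + 83 = 436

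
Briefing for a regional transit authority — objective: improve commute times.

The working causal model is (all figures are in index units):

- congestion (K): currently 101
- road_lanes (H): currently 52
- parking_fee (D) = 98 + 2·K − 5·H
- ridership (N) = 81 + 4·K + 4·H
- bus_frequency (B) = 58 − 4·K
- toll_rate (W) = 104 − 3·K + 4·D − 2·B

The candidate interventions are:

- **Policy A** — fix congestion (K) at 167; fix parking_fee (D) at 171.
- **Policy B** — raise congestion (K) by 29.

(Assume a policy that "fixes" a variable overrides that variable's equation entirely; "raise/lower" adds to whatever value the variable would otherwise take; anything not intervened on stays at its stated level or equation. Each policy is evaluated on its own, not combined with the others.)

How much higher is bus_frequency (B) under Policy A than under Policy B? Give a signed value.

-148

Policy A (K := 167, D := 171):
  K = 167
  B = 58 − 4·167 = -610
Policy B (K + 29):
  K = 101 + 29 = 130
  B = 58 − 4·130 = -462
B: -610 − (-462) = -148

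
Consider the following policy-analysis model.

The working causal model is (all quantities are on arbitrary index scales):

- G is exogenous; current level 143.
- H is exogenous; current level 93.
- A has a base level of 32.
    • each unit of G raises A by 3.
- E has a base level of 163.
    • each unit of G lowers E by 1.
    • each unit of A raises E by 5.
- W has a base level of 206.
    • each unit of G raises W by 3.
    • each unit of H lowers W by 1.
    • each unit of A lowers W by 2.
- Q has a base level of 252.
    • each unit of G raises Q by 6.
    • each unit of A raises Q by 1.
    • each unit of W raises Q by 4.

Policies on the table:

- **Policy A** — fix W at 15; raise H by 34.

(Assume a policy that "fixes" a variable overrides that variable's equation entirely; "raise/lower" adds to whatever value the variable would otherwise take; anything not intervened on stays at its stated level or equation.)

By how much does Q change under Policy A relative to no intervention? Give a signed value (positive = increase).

Baseline:
  G = 143
  H = 93
  A = 32 + 3·143 = 461
  W = 206 + 3·143 − 93 − 2·461 = -380
  Q = 252 + 6·143 + 461 + 4·(-380) = 51
Policy A (W := 15, H + 34):
  G = 143
  H = 93 + 34 = 127
  A = 32 + 3·143 = 461
  W = 15
  Q = 252 + 6·143 + 461 + 4·15 = 1631
Change in Q: 1631 − 51 = 1580

1580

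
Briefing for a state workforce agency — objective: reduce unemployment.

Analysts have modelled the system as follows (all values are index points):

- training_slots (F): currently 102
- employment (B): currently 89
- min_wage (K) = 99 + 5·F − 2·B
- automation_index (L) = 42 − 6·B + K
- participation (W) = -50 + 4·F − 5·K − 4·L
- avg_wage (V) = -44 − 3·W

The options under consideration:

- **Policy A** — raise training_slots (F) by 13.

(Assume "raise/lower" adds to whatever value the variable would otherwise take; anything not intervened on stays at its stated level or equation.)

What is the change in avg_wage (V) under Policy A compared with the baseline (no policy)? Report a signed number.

1599

Baseline:
  F = 102
  B = 89
  K = 99 + 5·102 − 2·89 = 431
  L = 42 − 6·89 + 431 = -61
  W = -50 + 4·102 − 5·431 − 4·(-61) = -1553
  V = -44 − 3·(-1553) = 4615
Policy A (F + 13):
  F = 102 + 13 = 115
  B = 89
  K = 99 + 5·115 − 2·89 = 496
  L = 42 − 6·89 + 496 = 4
  W = -50 + 4·115 − 5·496 − 4·4 = -2086
  V = -44 − 3·(-2086) = 6214
Change in V: 6214 − 4615 = 1599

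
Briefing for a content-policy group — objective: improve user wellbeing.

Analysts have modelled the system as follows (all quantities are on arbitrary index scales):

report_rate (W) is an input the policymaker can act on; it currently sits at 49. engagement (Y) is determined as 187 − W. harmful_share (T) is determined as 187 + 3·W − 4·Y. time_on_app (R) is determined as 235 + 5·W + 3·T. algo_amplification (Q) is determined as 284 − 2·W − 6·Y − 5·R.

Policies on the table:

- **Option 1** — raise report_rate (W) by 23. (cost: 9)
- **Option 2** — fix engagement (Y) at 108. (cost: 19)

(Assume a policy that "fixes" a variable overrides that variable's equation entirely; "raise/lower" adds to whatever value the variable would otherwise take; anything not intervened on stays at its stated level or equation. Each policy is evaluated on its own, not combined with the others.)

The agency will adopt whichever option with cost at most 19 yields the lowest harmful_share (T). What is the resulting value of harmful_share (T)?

-98

Option 1 (W + 23):
  W = 49 + 23 = 72
  Y = 187 − 72 = 115
  T = 187 + 3·72 − 4·115 = -57
Option 2 (Y := 108):
  W = 49
  Y = 108
  T = 187 + 3·49 − 4·108 = -98
Comparing — Option 1: T=-57, Option 2: T=-98. Lowest is -98 (Option 2).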